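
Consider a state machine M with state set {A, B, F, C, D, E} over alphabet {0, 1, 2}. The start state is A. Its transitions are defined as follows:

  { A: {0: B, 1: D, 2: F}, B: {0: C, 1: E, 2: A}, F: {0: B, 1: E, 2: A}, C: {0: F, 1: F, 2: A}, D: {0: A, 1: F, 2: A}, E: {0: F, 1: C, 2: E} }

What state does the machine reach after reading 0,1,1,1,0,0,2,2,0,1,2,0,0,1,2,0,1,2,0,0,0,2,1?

Trace: A -0-> B -1-> E -1-> C -1-> F -0-> B -0-> C -2-> A -2-> F -0-> B -1-> E -2-> E -0-> F -0-> B -1-> E -2-> E -0-> F -1-> E -2-> E -0-> F -0-> B -0-> C -2-> A -1-> D

D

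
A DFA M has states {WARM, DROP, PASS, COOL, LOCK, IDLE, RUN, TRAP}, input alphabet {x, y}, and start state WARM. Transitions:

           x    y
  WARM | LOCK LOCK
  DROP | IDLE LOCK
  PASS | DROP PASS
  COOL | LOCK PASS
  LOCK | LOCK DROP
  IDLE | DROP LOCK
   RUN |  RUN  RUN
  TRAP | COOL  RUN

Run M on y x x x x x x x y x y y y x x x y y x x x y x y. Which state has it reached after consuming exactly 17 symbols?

start at WARM
read 'y': WARM → LOCK
read 'x': LOCK → LOCK
read 'x': LOCK → LOCK
read 'x': LOCK → LOCK
read 'x': LOCK → LOCK
read 'x': LOCK → LOCK
read 'x': LOCK → LOCK
read 'x': LOCK → LOCK
read 'y': LOCK → DROP
read 'x': DROP → IDLE
read 'y': IDLE → LOCK
read 'y': LOCK → DROP
read 'y': DROP → LOCK
read 'x': LOCK → LOCK
read 'x': LOCK → LOCK
read 'x': LOCK → LOCK
read 'y': LOCK → DROP
After 17 symbols: DROP.

DROP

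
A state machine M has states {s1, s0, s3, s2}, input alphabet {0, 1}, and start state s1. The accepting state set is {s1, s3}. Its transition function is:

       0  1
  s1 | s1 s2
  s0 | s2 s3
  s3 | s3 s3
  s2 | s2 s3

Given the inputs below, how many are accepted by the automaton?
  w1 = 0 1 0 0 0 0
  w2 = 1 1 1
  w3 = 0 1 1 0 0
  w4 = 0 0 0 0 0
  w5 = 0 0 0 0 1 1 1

w1: Trace: s1 -0-> s1 -1-> s2 -0-> s2 -0-> s2 -0-> s2 -0-> s2  → end s2, rejected
w2: Trace: s1 -1-> s2 -1-> s3 -1-> s3  → end s3, accepted
w3: Trace: s1 -0-> s1 -1-> s2 -1-> s3 -0-> s3 -0-> s3  → end s3, accepted
w4: Trace: s1 -0-> s1 -0-> s1 -0-> s1 -0-> s1 -0-> s1  → end s1, accepted
w5: Trace: s1 -0-> s1 -0-> s1 -0-> s1 -0-> s1 -1-> s2 -1-> s3 -1-> s3  → end s3, accepted

4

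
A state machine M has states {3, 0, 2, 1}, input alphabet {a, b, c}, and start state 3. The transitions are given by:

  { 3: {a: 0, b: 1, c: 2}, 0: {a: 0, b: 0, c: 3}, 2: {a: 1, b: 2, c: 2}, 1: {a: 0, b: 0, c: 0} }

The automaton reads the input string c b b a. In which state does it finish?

3 → 2 → 2 → 2 → 1

1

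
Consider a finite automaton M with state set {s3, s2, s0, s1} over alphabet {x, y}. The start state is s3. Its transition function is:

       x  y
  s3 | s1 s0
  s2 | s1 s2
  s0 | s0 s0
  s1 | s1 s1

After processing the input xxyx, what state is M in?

Trace: s3 -x-> s1 -x-> s1 -y-> s1 -x-> s1

s1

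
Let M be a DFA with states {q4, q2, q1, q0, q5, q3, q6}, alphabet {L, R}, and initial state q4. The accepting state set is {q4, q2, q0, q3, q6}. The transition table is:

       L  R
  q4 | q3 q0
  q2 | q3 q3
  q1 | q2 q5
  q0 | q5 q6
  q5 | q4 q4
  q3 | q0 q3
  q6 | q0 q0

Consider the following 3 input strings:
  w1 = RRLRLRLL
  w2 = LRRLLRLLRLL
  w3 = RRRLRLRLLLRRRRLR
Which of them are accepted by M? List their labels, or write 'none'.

w1: q4 → q0 → q6 → q0 → q6 → q0 → q6 → q0 → q5  → end q5, rejected
w2: q4 → q3 → q3 → q3 → q0 → q5 → q4 → q3 → q0 → q6 → q0 → q5  → end q5, rejected
w3: q4 → q0 → q6 → q0 → q5 → q4 → q3 → q3 → q0 → q5 → q4 → q0 → q6 → q0 → q6 → q0 → q6  → end q6, accepted

w3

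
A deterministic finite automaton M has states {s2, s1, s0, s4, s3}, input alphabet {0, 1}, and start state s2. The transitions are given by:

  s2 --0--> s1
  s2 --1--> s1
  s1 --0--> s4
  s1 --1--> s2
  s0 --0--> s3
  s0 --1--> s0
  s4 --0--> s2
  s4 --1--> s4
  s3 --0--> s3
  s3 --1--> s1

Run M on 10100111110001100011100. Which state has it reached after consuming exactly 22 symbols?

Trace: s2 -1-> s1 -0-> s4 -1-> s4 -0-> s2 -0-> s1 -1-> s2 -1-> s1 -1-> s2 -1-> s1 -1-> s2 -0-> s1 -0-> s4 -0-> s2 -1-> s1 -1-> s2 -0-> s1 -0-> s4 -0-> s2 -1-> s1 -1-> s2 -1-> s1 -0-> s4
After 22 symbols: s4.

s4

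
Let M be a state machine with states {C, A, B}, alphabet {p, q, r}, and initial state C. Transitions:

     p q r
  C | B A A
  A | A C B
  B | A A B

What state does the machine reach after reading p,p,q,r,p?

A

C → B → A → C → A → A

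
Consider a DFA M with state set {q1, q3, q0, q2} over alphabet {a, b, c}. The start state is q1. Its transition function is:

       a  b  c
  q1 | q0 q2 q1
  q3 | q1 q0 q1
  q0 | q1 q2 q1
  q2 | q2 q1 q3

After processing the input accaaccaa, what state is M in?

q1

start at q1
read 'a': q1 → q0
read 'c': q0 → q1
read 'c': q1 → q1
read 'a': q1 → q0
read 'a': q0 → q1
read 'c': q1 → q1
read 'c': q1 → q1
read 'a': q1 → q0
read 'a': q0 → q1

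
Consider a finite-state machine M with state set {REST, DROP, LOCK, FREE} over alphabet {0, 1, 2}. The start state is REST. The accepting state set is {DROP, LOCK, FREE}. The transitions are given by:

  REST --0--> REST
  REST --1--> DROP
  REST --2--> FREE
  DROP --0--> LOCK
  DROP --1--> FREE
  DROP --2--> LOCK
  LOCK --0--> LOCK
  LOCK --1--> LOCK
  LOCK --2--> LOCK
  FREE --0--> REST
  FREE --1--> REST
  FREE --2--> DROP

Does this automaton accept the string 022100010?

REST → REST → FREE → DROP → FREE → REST → REST → REST → DROP → LOCK
End state LOCK is accepting.

Yes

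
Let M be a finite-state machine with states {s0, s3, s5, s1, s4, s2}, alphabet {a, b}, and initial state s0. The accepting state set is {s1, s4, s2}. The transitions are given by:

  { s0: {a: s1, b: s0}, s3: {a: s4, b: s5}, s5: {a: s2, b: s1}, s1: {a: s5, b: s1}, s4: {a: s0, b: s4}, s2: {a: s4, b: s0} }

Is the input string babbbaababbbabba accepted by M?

Trace: s0 -b-> s0 -a-> s1 -b-> s1 -b-> s1 -b-> s1 -a-> s5 -a-> s2 -b-> s0 -a-> s1 -b-> s1 -b-> s1 -b-> s1 -a-> s5 -b-> s1 -b-> s1 -a-> s5
End state s5 is not accepting.

No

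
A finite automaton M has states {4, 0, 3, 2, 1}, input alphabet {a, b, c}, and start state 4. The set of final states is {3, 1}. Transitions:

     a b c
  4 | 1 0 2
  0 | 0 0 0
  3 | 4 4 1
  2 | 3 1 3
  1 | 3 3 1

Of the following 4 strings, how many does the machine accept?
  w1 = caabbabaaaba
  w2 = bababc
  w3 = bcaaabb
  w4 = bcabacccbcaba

0

w1: 4 → 2 → 3 → 4 → 0 → 0 → 0 → 0 → 0 → 0 → 0 → 0 → 0  → end 0, rejected
w2: 4 → 0 → 0 → 0 → 0 → 0 → 0  → end 0, rejected
w3: 4 → 0 → 0 → 0 → 0 → 0 → 0 → 0  → end 0, rejected
w4: 4 → 0 → 0 → 0 → 0 → 0 → 0 → 0 → 0 → 0 → 0 → 0 → 0 → 0  → end 0, rejected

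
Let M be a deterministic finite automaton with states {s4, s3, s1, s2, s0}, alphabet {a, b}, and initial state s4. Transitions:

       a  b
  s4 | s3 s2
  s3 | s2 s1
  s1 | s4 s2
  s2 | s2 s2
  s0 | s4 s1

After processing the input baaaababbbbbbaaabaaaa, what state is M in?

s4 → s2 → s2 → s2 → s2 → s2 → s2 → s2 → s2 → s2 → s2 → s2 → s2 → s2 → s2 → s2 → s2 → s2 → s2 → s2 → s2 → s2

s2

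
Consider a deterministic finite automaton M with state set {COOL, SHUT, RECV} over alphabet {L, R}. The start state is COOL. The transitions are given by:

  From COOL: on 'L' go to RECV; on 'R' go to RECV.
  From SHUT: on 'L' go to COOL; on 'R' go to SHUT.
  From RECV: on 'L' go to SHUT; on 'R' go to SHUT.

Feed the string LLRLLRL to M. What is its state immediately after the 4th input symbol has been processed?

start at COOL
read 'L': COOL → RECV
read 'L': RECV → SHUT
read 'R': SHUT → SHUT
read 'L': SHUT → COOL
After 4 symbols: COOL.

COOL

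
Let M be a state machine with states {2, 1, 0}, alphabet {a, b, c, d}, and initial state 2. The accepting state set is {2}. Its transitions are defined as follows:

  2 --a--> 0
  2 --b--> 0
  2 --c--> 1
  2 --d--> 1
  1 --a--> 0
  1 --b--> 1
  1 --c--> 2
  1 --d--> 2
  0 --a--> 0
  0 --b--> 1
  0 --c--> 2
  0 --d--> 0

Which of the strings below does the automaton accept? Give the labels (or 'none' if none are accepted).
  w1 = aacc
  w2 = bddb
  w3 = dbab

w1:
  start at 2
  read 'a': 2 → 0
  read 'a': 0 → 0
  read 'c': 0 → 2
  read 'c': 2 → 1
  end 1, rejected
w2:
  start at 2
  read 'b': 2 → 0
  read 'd': 0 → 0
  read 'd': 0 → 0
  read 'b': 0 → 1
  end 1, rejected
w3:
  start at 2
  read 'd': 2 → 1
  read 'b': 1 → 1
  read 'a': 1 → 0
  read 'b': 0 → 1
  end 1, rejected

none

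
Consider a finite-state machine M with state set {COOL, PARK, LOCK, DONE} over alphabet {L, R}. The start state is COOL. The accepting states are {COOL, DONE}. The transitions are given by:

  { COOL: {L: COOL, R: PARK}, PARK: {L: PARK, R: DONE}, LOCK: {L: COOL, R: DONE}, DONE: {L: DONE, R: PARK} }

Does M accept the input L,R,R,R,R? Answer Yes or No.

Yes

start at COOL
read 'L': COOL → COOL
read 'R': COOL → PARK
read 'R': PARK → DONE
read 'R': DONE → PARK
read 'R': PARK → DONE
End state DONE is accepting.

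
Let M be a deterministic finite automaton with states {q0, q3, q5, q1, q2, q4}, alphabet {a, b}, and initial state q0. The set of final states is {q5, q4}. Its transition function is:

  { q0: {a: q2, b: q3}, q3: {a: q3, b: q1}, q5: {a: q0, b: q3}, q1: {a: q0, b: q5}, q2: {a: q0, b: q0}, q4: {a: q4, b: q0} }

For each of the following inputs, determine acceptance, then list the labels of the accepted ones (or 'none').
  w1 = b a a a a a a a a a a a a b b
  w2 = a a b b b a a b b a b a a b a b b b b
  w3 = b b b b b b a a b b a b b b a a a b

w1: q0 → q3 → q3 → q3 → q3 → q3 → q3 → q3 → q3 → q3 → q3 → q3 → q3 → q3 → q1 → q5  → end q5, accepted
w2: q0 → q2 → q0 → q3 → q1 → q5 → q0 → q2 → q0 → q3 → q3 → q1 → q0 → q2 → q0 → q2 → q0 → q3 → q1 → q5  → end q5, accepted
w3: q0 → q3 → q1 → q5 → q3 → q1 → q5 → q0 → q2 → q0 → q3 → q3 → q1 → q5 → q3 → q3 → q3 → q3 → q1  → end q1, rejected

w1, w2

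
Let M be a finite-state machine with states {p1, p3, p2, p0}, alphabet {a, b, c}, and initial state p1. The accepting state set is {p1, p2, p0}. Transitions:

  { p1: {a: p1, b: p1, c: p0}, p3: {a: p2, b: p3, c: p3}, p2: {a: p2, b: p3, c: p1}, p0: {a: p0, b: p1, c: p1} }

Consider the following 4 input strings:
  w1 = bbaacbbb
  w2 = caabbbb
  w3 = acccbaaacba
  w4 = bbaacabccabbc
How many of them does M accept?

4

w1: p1 → p1 → p1 → p1 → p1 → p0 → p1 → p1 → p1  → end p1, accepted
w2: p1 → p0 → p0 → p0 → p1 → p1 → p1 → p1  → end p1, accepted
w3: p1 → p1 → p0 → p1 → p0 → p1 → p1 → p1 → p1 → p0 → p1 → p1  → end p1, accepted
w4: p1 → p1 → p1 → p1 → p1 → p0 → p0 → p1 → p0 → p1 → p1 → p1 → p1 → p0  → end p0, accepted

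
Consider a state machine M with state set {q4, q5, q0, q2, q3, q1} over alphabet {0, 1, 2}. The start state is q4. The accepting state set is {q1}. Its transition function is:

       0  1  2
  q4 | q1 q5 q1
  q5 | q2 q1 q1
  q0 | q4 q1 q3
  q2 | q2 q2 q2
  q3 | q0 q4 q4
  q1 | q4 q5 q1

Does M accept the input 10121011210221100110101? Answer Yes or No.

start at q4
read '1': q4 → q5
read '0': q5 → q2
read '1': q2 → q2
read '2': q2 → q2
read '1': q2 → q2
read '0': q2 → q2
read '1': q2 → q2
read '1': q2 → q2
read '2': q2 → q2
read '1': q2 → q2
read '0': q2 → q2
read '2': q2 → q2
read '2': q2 → q2
read '1': q2 → q2
read '1': q2 → q2
read '0': q2 → q2
read '0': q2 → q2
read '1': q2 → q2
read '1': q2 → q2
read '0': q2 → q2
read '1': q2 → q2
read '0': q2 → q2
read '1': q2 → q2
End state q2 is not accepting.

No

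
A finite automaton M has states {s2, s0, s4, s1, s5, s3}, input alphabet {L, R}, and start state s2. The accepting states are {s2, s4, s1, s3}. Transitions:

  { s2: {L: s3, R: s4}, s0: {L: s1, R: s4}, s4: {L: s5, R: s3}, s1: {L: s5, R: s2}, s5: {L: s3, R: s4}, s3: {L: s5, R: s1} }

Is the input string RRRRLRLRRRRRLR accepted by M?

Trace: s2 -R-> s4 -R-> s3 -R-> s1 -R-> s2 -L-> s3 -R-> s1 -L-> s5 -R-> s4 -R-> s3 -R-> s1 -R-> s2 -R-> s4 -L-> s5 -R-> s4
End state s4 is accepting.

Yes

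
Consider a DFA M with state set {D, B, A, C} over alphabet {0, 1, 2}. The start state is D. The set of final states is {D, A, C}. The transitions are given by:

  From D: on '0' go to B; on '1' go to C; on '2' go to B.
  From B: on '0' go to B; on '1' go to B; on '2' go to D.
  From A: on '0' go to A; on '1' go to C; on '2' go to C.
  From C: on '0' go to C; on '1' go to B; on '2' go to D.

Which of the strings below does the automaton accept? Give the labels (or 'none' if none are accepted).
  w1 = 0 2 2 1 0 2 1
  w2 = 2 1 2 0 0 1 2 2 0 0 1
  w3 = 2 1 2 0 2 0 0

w1: D → B → D → B → B → B → D → C  → end C, accepted
w2: D → B → B → D → B → B → B → D → B → B → B → B  → end B, rejected
w3: D → B → B → D → B → D → B → B  → end B, rejected

w1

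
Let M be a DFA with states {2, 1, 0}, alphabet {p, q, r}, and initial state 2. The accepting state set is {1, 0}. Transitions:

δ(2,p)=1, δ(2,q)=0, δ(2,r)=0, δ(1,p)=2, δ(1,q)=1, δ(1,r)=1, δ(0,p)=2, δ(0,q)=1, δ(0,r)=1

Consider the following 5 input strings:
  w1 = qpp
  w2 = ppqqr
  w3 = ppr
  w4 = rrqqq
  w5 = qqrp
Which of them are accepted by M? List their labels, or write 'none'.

w1:
  start at 2
  read 'q': 2 → 0
  read 'p': 0 → 2
  read 'p': 2 → 1
  end 1, accepted
w2:
  start at 2
  read 'p': 2 → 1
  read 'p': 1 → 2
  read 'q': 2 → 0
  read 'q': 0 → 1
  read 'r': 1 → 1
  end 1, accepted
w3:
  start at 2
  read 'p': 2 → 1
  read 'p': 1 → 2
  read 'r': 2 → 0
  end 0, accepted
w4:
  start at 2
  read 'r': 2 → 0
  read 'r': 0 → 1
  read 'q': 1 → 1
  read 'q': 1 → 1
  read 'q': 1 → 1
  end 1, accepted
w5:
  start at 2
  read 'q': 2 → 0
  read 'q': 0 → 1
  read 'r': 1 → 1
  read 'p': 1 → 2
  end 2, rejected

w1, w2, w3, w4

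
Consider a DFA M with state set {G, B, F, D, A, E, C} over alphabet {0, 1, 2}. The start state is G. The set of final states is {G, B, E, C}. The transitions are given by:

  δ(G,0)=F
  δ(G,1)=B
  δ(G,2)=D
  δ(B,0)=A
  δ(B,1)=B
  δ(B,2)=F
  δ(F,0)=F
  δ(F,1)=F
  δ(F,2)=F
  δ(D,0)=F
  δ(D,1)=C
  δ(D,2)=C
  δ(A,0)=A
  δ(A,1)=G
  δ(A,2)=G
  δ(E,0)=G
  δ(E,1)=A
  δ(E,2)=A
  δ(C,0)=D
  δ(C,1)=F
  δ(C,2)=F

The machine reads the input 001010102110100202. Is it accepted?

No

G → F → F → F → F → F → F → F → F → F → F → F → F → F → F → F → F → F → F
End state F is not accepting.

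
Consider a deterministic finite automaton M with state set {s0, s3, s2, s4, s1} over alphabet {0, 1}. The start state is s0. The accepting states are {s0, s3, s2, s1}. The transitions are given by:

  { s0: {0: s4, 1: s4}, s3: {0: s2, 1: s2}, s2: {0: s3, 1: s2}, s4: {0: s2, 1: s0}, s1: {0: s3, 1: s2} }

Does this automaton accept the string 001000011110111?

start at s0
read '0': s0 → s4
read '0': s4 → s2
read '1': s2 → s2
read '0': s2 → s3
read '0': s3 → s2
read '0': s2 → s3
read '0': s3 → s2
read '1': s2 → s2
read '1': s2 → s2
read '1': s2 → s2
read '1': s2 → s2
read '0': s2 → s3
read '1': s3 → s2
read '1': s2 → s2
read '1': s2 → s2
End state s2 is accepting.

Yes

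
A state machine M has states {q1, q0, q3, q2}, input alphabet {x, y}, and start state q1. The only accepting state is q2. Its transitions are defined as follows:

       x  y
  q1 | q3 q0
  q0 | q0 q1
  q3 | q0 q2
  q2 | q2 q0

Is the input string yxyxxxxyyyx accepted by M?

No

Trace: q1 -y-> q0 -x-> q0 -y-> q1 -x-> q3 -x-> q0 -x-> q0 -x-> q0 -y-> q1 -y-> q0 -y-> q1 -x-> q3
End state q3 is not accepting.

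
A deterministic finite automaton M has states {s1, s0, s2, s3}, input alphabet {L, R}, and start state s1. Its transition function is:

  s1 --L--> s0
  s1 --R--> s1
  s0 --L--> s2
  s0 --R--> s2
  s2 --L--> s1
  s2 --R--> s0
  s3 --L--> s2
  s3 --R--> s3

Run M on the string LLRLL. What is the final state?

Trace: s1 -L-> s0 -L-> s2 -R-> s0 -L-> s2 -L-> s1

s1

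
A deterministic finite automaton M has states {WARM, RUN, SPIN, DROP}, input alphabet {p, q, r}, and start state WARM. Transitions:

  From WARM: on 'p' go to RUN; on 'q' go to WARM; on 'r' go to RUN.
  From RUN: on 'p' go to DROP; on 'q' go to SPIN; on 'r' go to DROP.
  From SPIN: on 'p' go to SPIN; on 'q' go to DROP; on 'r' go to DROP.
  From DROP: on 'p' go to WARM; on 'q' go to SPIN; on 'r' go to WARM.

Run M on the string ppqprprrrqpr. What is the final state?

DROP

WARM → RUN → DROP → SPIN → SPIN → DROP → WARM → RUN → DROP → WARM → WARM → RUN → DROP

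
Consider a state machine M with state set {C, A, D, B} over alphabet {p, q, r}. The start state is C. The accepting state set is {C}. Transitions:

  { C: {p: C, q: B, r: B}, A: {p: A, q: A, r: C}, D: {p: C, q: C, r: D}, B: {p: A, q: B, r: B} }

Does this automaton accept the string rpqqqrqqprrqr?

C → B → A → A → A → A → C → B → B → A → C → B → B → B
End state B is not accepting.

No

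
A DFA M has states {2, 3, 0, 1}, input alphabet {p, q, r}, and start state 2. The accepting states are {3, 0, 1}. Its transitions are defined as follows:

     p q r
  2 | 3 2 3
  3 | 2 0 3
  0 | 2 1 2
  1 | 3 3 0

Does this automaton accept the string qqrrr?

2 → 2 → 2 → 3 → 3 → 3
End state 3 is accepting.

Yes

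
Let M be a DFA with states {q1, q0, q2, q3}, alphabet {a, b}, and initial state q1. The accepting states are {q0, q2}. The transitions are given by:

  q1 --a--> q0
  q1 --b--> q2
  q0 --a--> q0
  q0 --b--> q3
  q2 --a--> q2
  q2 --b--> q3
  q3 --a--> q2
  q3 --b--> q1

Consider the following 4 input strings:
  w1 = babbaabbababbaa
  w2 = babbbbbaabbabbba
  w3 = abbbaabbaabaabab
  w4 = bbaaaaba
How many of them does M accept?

3

w1:
  start at q1
  read 'b': q1 → q2
  read 'a': q2 → q2
  read 'b': q2 → q3
  read 'b': q3 → q1
  read 'a': q1 → q0
  read 'a': q0 → q0
  read 'b': q0 → q3
  read 'b': q3 → q1
  read 'a': q1 → q0
  read 'b': q0 → q3
  read 'a': q3 → q2
  read 'b': q2 → q3
  read 'b': q3 → q1
  read 'a': q1 → q0
  read 'a': q0 → q0
  end q0, accepted
w2:
  start at q1
  read 'b': q1 → q2
  read 'a': q2 → q2
  read 'b': q2 → q3
  read 'b': q3 → q1
  read 'b': q1 → q2
  read 'b': q2 → q3
  read 'b': q3 → q1
  read 'a': q1 → q0
  read 'a': q0 → q0
  read 'b': q0 → q3
  read 'b': q3 → q1
  read 'a': q1 → q0
  read 'b': q0 → q3
  read 'b': q3 → q1
  read 'b': q1 → q2
  read 'a': q2 → q2
  end q2, accepted
w3:
  start at q1
  read 'a': q1 → q0
  read 'b': q0 → q3
  read 'b': q3 → q1
  read 'b': q1 → q2
  read 'a': q2 → q2
  read 'a': q2 → q2
  read 'b': q2 → q3
  read 'b': q3 → q1
  read 'a': q1 → q0
  read 'a': q0 → q0
  read 'b': q0 → q3
  read 'a': q3 → q2
  read 'a': q2 → q2
  read 'b': q2 → q3
  read 'a': q3 → q2
  read 'b': q2 → q3
  end q3, rejected
w4:
  start at q1
  read 'b': q1 → q2
  read 'b': q2 → q3
  read 'a': q3 → q2
  read 'a': q2 → q2
  read 'a': q2 → q2
  read 'a': q2 → q2
  read 'b': q2 → q3
  read 'a': q3 → q2
  end q2, accepted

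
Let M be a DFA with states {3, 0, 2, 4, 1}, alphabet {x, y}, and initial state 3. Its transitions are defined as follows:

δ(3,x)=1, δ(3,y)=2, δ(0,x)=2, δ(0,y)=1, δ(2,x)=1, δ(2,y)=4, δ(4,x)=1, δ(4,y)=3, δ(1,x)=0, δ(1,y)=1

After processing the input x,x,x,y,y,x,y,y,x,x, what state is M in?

2

Trace: 3 -x-> 1 -x-> 0 -x-> 2 -y-> 4 -y-> 3 -x-> 1 -y-> 1 -y-> 1 -x-> 0 -x-> 2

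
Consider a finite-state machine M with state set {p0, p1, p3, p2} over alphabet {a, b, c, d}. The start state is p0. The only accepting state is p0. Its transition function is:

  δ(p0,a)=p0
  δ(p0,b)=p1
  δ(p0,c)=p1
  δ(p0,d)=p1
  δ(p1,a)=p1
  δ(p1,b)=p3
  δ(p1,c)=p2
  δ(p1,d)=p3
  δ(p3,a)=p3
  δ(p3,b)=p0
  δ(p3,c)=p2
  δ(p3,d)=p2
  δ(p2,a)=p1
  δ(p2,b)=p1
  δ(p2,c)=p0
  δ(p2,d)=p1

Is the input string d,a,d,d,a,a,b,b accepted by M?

Yes

start at p0
read 'd': p0 → p1
read 'a': p1 → p1
read 'd': p1 → p3
read 'd': p3 → p2
read 'a': p2 → p1
read 'a': p1 → p1
read 'b': p1 → p3
read 'b': p3 → p0
End state p0 is accepting.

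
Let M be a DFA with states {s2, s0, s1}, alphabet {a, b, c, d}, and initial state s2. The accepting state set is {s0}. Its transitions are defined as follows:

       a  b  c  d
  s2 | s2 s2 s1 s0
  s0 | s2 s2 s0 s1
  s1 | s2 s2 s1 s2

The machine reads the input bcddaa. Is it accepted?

No

Trace: s2 -b-> s2 -c-> s1 -d-> s2 -d-> s0 -a-> s2 -a-> s2
End state s2 is not accepting.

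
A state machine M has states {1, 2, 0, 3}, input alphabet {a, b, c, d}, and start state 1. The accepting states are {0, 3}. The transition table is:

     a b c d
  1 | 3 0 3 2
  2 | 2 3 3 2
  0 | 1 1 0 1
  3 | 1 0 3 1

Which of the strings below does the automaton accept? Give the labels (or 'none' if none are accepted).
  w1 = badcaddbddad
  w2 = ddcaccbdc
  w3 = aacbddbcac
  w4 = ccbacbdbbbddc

w1: Trace: 1 -b-> 0 -a-> 1 -d-> 2 -c-> 3 -a-> 1 -d-> 2 -d-> 2 -b-> 3 -d-> 1 -d-> 2 -a-> 2 -d-> 2  → end 2, rejected
w2: Trace: 1 -d-> 2 -d-> 2 -c-> 3 -a-> 1 -c-> 3 -c-> 3 -b-> 0 -d-> 1 -c-> 3  → end 3, accepted
w3: Trace: 1 -a-> 3 -a-> 1 -c-> 3 -b-> 0 -d-> 1 -d-> 2 -b-> 3 -c-> 3 -a-> 1 -c-> 3  → end 3, accepted
w4: Trace: 1 -c-> 3 -c-> 3 -b-> 0 -a-> 1 -c-> 3 -b-> 0 -d-> 1 -b-> 0 -b-> 1 -b-> 0 -d-> 1 -d-> 2 -c-> 3  → end 3, accepted

w2, w3, w4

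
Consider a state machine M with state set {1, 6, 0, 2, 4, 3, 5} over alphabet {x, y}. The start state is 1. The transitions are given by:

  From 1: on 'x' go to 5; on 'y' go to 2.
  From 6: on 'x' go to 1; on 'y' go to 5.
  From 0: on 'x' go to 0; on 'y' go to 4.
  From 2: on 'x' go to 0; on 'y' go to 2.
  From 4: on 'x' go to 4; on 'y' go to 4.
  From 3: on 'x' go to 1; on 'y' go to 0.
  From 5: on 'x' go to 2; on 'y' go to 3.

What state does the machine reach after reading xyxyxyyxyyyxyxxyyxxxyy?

Trace: 1 -x-> 5 -y-> 3 -x-> 1 -y-> 2 -x-> 0 -y-> 4 -y-> 4 -x-> 4 -y-> 4 -y-> 4 -y-> 4 -x-> 4 -y-> 4 -x-> 4 -x-> 4 -y-> 4 -y-> 4 -x-> 4 -x-> 4 -x-> 4 -y-> 4 -y-> 4

4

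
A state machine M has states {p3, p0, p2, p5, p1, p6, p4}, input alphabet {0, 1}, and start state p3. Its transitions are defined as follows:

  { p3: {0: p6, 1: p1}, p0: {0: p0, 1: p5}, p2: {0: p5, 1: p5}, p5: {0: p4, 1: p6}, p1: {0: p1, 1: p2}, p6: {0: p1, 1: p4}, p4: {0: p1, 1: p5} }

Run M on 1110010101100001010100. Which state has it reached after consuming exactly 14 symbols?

p1

start at p3
read '1': p3 → p1
read '1': p1 → p2
read '1': p2 → p5
read '0': p5 → p4
read '0': p4 → p1
read '1': p1 → p2
read '0': p2 → p5
read '1': p5 → p6
read '0': p6 → p1
read '1': p1 → p2
read '1': p2 → p5
read '0': p5 → p4
read '0': p4 → p1
read '0': p1 → p1
After 14 symbols: p1.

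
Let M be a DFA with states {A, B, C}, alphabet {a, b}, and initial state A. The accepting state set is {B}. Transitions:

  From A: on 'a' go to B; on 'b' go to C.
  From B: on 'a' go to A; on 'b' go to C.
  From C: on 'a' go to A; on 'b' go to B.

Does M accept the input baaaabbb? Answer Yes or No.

start at A
read 'b': A → C
read 'a': C → A
read 'a': A → B
read 'a': B → A
read 'a': A → B
read 'b': B → C
read 'b': C → B
read 'b': B → C
End state C is not accepting.

No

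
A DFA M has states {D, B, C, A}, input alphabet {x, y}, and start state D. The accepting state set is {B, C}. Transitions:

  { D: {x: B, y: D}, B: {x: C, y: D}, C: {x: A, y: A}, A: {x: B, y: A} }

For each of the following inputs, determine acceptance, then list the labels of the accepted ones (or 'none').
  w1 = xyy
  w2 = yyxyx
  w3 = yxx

w2, w3

w1: D → B → D → D  → end D, rejected
w2: D → D → D → B → D → B  → end B, accepted
w3: D → D → B → C  → end C, accepted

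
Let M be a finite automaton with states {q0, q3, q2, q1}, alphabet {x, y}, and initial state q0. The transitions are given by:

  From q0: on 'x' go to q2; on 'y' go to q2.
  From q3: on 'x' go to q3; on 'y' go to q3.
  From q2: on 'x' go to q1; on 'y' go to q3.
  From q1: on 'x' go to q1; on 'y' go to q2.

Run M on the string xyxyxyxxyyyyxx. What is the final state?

q3

Trace: q0 -x-> q2 -y-> q3 -x-> q3 -y-> q3 -x-> q3 -y-> q3 -x-> q3 -x-> q3 -y-> q3 -y-> q3 -y-> q3 -y-> q3 -x-> q3 -x-> q3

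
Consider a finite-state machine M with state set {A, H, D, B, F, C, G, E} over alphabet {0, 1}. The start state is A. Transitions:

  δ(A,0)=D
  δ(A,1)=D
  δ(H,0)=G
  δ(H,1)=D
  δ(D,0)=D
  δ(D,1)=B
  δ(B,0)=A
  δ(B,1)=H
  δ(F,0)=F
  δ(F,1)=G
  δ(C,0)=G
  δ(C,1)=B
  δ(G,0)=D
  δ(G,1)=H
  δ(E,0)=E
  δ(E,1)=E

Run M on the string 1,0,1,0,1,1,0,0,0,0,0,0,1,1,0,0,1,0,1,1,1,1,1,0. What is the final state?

A → D → D → B → A → D → B → A → D → D → D → D → D → B → H → G → D → B → A → D → B → H → D → B → A

A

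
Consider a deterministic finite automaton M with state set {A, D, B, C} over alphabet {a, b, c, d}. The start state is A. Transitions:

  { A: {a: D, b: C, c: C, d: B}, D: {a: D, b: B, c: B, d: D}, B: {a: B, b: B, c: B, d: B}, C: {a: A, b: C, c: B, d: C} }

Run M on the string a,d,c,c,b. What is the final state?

A → D → D → B → B → B

B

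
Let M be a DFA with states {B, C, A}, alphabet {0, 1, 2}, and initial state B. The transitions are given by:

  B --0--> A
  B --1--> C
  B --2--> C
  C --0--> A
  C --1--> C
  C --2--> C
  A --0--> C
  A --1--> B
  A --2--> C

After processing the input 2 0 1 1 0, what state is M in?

Trace: B -2-> C -0-> A -1-> B -1-> C -0-> A

A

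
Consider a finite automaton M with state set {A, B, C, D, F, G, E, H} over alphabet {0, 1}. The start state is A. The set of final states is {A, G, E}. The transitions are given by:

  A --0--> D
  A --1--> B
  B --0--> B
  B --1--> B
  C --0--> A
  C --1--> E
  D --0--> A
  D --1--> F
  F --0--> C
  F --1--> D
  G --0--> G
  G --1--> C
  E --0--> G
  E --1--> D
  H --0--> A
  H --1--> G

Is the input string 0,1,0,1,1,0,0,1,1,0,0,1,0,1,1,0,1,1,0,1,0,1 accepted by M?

No

A → D → F → C → E → D → A → D → F → D → A → D → F → C → E → D → A → B → B → B → B → B → B
End state B is not accepting.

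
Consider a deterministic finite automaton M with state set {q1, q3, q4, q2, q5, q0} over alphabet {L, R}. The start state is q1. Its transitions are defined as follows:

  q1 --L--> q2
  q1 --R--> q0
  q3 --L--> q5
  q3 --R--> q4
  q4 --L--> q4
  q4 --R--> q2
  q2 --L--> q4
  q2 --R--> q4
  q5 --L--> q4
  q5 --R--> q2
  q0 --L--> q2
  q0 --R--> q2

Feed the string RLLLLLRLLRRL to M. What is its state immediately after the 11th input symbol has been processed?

q4

start at q1
read 'R': q1 → q0
read 'L': q0 → q2
read 'L': q2 → q4
read 'L': q4 → q4
read 'L': q4 → q4
read 'L': q4 → q4
read 'R': q4 → q2
read 'L': q2 → q4
read 'L': q4 → q4
read 'R': q4 → q2
read 'R': q2 → q4
After 11 symbols: q4.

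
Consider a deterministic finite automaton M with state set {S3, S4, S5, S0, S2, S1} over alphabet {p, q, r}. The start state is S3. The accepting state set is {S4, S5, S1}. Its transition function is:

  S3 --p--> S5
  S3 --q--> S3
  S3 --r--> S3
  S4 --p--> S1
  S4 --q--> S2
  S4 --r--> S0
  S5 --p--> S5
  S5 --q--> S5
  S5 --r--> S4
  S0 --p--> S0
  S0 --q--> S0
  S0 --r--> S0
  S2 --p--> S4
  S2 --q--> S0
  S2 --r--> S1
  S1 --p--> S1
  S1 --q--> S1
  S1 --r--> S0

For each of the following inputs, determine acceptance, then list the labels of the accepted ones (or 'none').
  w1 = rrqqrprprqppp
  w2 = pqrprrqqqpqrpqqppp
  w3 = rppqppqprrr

w1:
  start at S3
  read 'r': S3 → S3
  read 'r': S3 → S3
  read 'q': S3 → S3
  read 'q': S3 → S3
  read 'r': S3 → S3
  read 'p': S3 → S5
  read 'r': S5 → S4
  read 'p': S4 → S1
  read 'r': S1 → S0
  read 'q': S0 → S0
  read 'p': S0 → S0
  read 'p': S0 → S0
  read 'p': S0 → S0
  end S0, rejected
w2:
  start at S3
  read 'p': S3 → S5
  read 'q': S5 → S5
  read 'r': S5 → S4
  read 'p': S4 → S1
  read 'r': S1 → S0
  read 'r': S0 → S0
  read 'q': S0 → S0
  read 'q': S0 → S0
  read 'q': S0 → S0
  read 'p': S0 → S0
  read 'q': S0 → S0
  read 'r': S0 → S0
  read 'p': S0 → S0
  read 'q': S0 → S0
  read 'q': S0 → S0
  read 'p': S0 → S0
  read 'p': S0 → S0
  read 'p': S0 → S0
  end S0, rejected
w3:
  start at S3
  read 'r': S3 → S3
  read 'p': S3 → S5
  read 'p': S5 → S5
  read 'q': S5 → S5
  read 'p': S5 → S5
  read 'p': S5 → S5
  read 'q': S5 → S5
  read 'p': S5 → S5
  read 'r': S5 → S4
  read 'r': S4 → S0
  read 'r': S0 → S0
  end S0, rejected

none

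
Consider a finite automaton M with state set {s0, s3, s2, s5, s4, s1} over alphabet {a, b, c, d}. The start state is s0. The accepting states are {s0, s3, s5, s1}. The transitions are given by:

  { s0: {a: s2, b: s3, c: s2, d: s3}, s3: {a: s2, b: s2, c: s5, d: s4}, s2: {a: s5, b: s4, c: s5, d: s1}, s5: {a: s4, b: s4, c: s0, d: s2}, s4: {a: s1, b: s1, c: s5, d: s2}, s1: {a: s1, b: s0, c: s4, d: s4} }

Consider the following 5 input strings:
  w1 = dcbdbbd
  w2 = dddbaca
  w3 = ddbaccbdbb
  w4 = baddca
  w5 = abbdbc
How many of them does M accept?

w1: s0 → s3 → s5 → s4 → s2 → s4 → s1 → s4  → end s4, rejected
w2: s0 → s3 → s4 → s2 → s4 → s1 → s4 → s1  → end s1, accepted
w3: s0 → s3 → s4 → s1 → s1 → s4 → s5 → s4 → s2 → s4 → s1  → end s1, accepted
w4: s0 → s3 → s2 → s1 → s4 → s5 → s4  → end s4, rejected
w5: s0 → s2 → s4 → s1 → s4 → s1 → s4  → end s4, rejected

2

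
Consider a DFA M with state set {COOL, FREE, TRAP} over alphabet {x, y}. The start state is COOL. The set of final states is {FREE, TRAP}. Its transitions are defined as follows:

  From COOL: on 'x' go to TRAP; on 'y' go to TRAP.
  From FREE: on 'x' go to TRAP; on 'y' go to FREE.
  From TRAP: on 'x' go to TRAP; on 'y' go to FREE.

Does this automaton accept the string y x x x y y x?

COOL → TRAP → TRAP → TRAP → TRAP → FREE → FREE → TRAP
End state TRAP is accepting.

Yes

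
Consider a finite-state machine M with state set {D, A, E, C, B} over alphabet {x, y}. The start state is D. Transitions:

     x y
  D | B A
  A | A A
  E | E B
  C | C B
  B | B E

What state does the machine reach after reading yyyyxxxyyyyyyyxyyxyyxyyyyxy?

A

start at D
read 'y': D → A
read 'y': A → A
read 'y': A → A
read 'y': A → A
read 'x': A → A
read 'x': A → A
read 'x': A → A
read 'y': A → A
read 'y': A → A
read 'y': A → A
read 'y': A → A
read 'y': A → A
read 'y': A → A
read 'y': A → A
read 'x': A → A
read 'y': A → A
read 'y': A → A
read 'x': A → A
read 'y': A → A
read 'y': A → A
read 'x': A → A
read 'y': A → A
read 'y': A → A
read 'y': A → A
read 'y': A → A
read 'x': A → A
read 'y': A → A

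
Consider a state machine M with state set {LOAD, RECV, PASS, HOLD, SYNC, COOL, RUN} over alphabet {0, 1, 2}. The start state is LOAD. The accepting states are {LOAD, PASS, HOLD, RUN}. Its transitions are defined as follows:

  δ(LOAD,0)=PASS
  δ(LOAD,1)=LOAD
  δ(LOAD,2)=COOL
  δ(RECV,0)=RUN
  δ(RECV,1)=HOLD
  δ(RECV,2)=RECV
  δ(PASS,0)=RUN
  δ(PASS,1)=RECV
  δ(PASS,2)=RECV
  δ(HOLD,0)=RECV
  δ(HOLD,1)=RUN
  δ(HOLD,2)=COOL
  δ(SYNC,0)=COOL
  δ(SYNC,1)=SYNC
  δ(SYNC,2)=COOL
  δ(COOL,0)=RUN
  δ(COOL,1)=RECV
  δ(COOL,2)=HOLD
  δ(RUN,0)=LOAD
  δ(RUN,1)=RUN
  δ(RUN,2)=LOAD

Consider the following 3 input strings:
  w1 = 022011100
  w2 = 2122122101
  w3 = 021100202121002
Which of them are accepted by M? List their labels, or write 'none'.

w1:
  start at LOAD
  read '0': LOAD → PASS
  read '2': PASS → RECV
  read '2': RECV → RECV
  read '0': RECV → RUN
  read '1': RUN → RUN
  read '1': RUN → RUN
  read '1': RUN → RUN
  read '0': RUN → LOAD
  read '0': LOAD → PASS
  end PASS, accepted
w2:
  start at LOAD
  read '2': LOAD → COOL
  read '1': COOL → RECV
  read '2': RECV → RECV
  read '2': RECV → RECV
  read '1': RECV → HOLD
  read '2': HOLD → COOL
  read '2': COOL → HOLD
  read '1': HOLD → RUN
  read '0': RUN → LOAD
  read '1': LOAD → LOAD
  end LOAD, accepted
w3:
  start at LOAD
  read '0': LOAD → PASS
  read '2': PASS → RECV
  read '1': RECV → HOLD
  read '1': HOLD → RUN
  read '0': RUN → LOAD
  read '0': LOAD → PASS
  read '2': PASS → RECV
  read '0': RECV → RUN
  read '2': RUN → LOAD
  read '1': LOAD → LOAD
  read '2': LOAD → COOL
  read '1': COOL → RECV
  read '0': RECV → RUN
  read '0': RUN → LOAD
  read '2': LOAD → COOL
  end COOL, rejected

w1, w2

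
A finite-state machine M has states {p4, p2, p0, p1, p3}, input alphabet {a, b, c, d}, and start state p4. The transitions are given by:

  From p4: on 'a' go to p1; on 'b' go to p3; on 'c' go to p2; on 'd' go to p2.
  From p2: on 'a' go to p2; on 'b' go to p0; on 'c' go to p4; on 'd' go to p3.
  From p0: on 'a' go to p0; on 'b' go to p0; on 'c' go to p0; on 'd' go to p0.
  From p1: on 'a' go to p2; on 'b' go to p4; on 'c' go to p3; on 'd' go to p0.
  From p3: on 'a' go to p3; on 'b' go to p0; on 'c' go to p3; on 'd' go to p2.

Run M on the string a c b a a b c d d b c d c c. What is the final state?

p0

start at p4
read 'a': p4 → p1
read 'c': p1 → p3
read 'b': p3 → p0
read 'a': p0 → p0
read 'a': p0 → p0
read 'b': p0 → p0
read 'c': p0 → p0
read 'd': p0 → p0
read 'd': p0 → p0
read 'b': p0 → p0
read 'c': p0 → p0
read 'd': p0 → p0
read 'c': p0 → p0
read 'c': p0 → p0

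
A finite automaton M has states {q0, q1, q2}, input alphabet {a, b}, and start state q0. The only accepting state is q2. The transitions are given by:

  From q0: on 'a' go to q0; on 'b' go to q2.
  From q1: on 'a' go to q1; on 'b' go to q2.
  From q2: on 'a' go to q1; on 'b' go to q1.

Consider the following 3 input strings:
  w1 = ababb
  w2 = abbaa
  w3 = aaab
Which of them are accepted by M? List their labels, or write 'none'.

w3

w1: Trace: q0 -a-> q0 -b-> q2 -a-> q1 -b-> q2 -b-> q1  → end q1, rejected
w2: Trace: q0 -a-> q0 -b-> q2 -b-> q1 -a-> q1 -a-> q1  → end q1, rejected
w3: Trace: q0 -a-> q0 -a-> q0 -a-> q0 -b-> q2  → end q2, accepted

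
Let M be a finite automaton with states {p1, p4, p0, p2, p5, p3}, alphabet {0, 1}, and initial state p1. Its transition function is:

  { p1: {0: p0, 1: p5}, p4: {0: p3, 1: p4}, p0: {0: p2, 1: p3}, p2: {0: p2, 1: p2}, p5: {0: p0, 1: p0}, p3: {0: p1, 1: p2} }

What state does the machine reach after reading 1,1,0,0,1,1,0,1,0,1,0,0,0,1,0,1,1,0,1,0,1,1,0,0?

start at p1
read '1': p1 → p5
read '1': p5 → p0
read '0': p0 → p2
read '0': p2 → p2
read '1': p2 → p2
read '1': p2 → p2
read '0': p2 → p2
read '1': p2 → p2
read '0': p2 → p2
read '1': p2 → p2
read '0': p2 → p2
read '0': p2 → p2
read '0': p2 → p2
read '1': p2 → p2
read '0': p2 → p2
read '1': p2 → p2
read '1': p2 → p2
read '0': p2 → p2
read '1': p2 → p2
read '0': p2 → p2
read '1': p2 → p2
read '1': p2 → p2
read '0': p2 → p2
read '0': p2 → p2

p2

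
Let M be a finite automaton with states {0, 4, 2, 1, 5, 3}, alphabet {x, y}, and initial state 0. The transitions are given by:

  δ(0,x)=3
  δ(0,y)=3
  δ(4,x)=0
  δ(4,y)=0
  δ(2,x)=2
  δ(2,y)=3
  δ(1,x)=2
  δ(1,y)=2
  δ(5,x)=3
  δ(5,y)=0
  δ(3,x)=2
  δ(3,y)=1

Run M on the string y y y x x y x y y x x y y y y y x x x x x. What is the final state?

2

Trace: 0 -y-> 3 -y-> 1 -y-> 2 -x-> 2 -x-> 2 -y-> 3 -x-> 2 -y-> 3 -y-> 1 -x-> 2 -x-> 2 -y-> 3 -y-> 1 -y-> 2 -y-> 3 -y-> 1 -x-> 2 -x-> 2 -x-> 2 -x-> 2 -x-> 2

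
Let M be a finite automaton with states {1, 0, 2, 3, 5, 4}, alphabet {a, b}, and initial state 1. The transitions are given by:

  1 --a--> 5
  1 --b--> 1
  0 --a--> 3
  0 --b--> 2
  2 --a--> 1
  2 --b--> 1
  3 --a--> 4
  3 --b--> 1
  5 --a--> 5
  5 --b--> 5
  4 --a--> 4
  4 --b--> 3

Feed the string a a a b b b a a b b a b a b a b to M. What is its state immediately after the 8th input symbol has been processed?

5

start at 1
read 'a': 1 → 5
read 'a': 5 → 5
read 'a': 5 → 5
read 'b': 5 → 5
read 'b': 5 → 5
read 'b': 5 → 5
read 'a': 5 → 5
read 'a': 5 → 5
After 8 symbols: 5.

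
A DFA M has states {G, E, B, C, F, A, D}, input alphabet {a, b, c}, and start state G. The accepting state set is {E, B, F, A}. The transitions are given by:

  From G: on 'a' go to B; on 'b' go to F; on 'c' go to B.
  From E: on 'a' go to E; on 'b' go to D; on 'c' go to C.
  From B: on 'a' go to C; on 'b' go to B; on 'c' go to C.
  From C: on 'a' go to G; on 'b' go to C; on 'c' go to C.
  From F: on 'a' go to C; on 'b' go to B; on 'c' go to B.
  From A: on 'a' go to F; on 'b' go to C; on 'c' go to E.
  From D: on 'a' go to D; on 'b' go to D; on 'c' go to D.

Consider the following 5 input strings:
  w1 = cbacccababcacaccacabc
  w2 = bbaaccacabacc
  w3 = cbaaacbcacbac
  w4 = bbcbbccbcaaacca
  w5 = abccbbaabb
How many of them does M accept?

1

w1:
  start at G
  read 'c': G → B
  read 'b': B → B
  read 'a': B → C
  read 'c': C → C
  read 'c': C → C
  read 'c': C → C
  read 'a': C → G
  read 'b': G → F
  read 'a': F → C
  read 'b': C → C
  read 'c': C → C
  read 'a': C → G
  read 'c': G → B
  read 'a': B → C
  read 'c': C → C
  read 'c': C → C
  read 'a': C → G
  read 'c': G → B
  read 'a': B → C
  read 'b': C → C
  read 'c': C → C
  end C, rejected
w2:
  start at G
  read 'b': G → F
  read 'b': F → B
  read 'a': B → C
  read 'a': C → G
  read 'c': G → B
  read 'c': B → C
  read 'a': C → G
  read 'c': G → B
  read 'a': B → C
  read 'b': C → C
  read 'a': C → G
  read 'c': G → B
  read 'c': B → C
  end C, rejected
w3:
  start at G
  read 'c': G → B
  read 'b': B → B
  read 'a': B → C
  read 'a': C → G
  read 'a': G → B
  read 'c': B → C
  read 'b': C → C
  read 'c': C → C
  read 'a': C → G
  read 'c': G → B
  read 'b': B → B
  read 'a': B → C
  read 'c': C → C
  end C, rejected
w4:
  start at G
  read 'b': G → F
  read 'b': F → B
  read 'c': B → C
  read 'b': C → C
  read 'b': C → C
  read 'c': C → C
  read 'c': C → C
  read 'b': C → C
  read 'c': C → C
  read 'a': C → G
  read 'a': G → B
  read 'a': B → C
  read 'c': C → C
  read 'c': C → C
  read 'a': C → G
  end G, rejected
w5:
  start at G
  read 'a': G → B
  read 'b': B → B
  read 'c': B → C
  read 'c': C → C
  read 'b': C → C
  read 'b': C → C
  read 'a': C → G
  read 'a': G → B
  read 'b': B → B
  read 'b': B → B
  end B, accepted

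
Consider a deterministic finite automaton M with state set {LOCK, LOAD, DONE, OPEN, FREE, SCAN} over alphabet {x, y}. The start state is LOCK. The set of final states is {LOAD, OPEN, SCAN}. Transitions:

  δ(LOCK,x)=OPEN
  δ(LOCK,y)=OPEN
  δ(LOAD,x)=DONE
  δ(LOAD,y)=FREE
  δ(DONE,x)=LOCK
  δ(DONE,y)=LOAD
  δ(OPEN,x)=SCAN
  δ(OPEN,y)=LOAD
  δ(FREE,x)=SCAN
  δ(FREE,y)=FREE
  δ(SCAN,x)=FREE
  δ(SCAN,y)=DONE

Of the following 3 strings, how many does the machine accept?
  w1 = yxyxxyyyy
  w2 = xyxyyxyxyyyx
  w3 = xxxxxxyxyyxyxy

2

w1: LOCK → OPEN → SCAN → DONE → LOCK → OPEN → LOAD → FREE → FREE → FREE  → end FREE, rejected
w2: LOCK → OPEN → LOAD → DONE → LOAD → FREE → SCAN → DONE → LOCK → OPEN → LOAD → FREE → SCAN  → end SCAN, accepted
w3: LOCK → OPEN → SCAN → FREE → SCAN → FREE → SCAN → DONE → LOCK → OPEN → LOAD → DONE → LOAD → DONE → LOAD  → end LOAD, accepted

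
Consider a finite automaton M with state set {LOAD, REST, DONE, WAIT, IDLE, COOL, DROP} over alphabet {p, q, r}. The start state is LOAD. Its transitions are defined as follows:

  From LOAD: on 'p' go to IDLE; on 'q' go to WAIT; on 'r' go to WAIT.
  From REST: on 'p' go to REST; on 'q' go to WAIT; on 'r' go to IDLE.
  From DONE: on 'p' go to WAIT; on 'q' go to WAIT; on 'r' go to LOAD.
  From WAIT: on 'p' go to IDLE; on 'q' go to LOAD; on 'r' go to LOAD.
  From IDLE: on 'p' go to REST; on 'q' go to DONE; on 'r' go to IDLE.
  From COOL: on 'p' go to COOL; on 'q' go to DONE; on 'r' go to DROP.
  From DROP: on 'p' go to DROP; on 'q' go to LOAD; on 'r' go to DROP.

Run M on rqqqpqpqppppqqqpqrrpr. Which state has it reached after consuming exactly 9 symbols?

IDLE

Trace: LOAD -r-> WAIT -q-> LOAD -q-> WAIT -q-> LOAD -p-> IDLE -q-> DONE -p-> WAIT -q-> LOAD -p-> IDLE
After 9 symbols: IDLE.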